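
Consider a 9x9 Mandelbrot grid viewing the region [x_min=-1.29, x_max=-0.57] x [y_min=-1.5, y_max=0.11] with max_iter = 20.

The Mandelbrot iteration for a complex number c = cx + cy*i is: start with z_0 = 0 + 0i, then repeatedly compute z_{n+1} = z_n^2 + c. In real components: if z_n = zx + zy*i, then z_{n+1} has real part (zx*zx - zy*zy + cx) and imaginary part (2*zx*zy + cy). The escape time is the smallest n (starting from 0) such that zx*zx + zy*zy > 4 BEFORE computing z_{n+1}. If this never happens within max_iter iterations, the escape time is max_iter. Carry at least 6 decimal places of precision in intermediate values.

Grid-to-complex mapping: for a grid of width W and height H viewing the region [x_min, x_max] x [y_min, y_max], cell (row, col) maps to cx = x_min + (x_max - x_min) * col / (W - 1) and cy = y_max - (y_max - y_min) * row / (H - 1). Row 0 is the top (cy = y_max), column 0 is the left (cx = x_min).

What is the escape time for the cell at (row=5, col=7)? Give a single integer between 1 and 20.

Answer: 4

Derivation:
z_0 = 0 + 0i, c = -0.6600 + -0.8963i
Iter 1: z = -0.6600 + -0.8963i, |z|^2 = 1.2389
Iter 2: z = -1.0277 + 0.2868i, |z|^2 = 1.1383
Iter 3: z = 0.3138 + -1.4857i, |z|^2 = 2.3059
Iter 4: z = -2.7689 + -1.8288i, |z|^2 = 11.0111
Escaped at iteration 4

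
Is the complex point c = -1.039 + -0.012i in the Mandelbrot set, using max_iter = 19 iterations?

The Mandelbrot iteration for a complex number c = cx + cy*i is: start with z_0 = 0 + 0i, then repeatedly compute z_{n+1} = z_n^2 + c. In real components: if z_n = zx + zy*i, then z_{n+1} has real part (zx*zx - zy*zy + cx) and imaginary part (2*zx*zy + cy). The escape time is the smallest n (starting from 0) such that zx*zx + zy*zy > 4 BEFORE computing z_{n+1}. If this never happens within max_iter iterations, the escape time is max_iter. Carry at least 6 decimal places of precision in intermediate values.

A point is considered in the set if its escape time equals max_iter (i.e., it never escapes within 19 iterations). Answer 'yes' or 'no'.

z_0 = 0 + 0i, c = -1.0390 + -0.0120i
Iter 1: z = -1.0390 + -0.0120i, |z|^2 = 1.0797
Iter 2: z = 0.0404 + 0.0129i, |z|^2 = 0.0018
Iter 3: z = -1.0375 + -0.0110i, |z|^2 = 1.0766
Iter 4: z = 0.0374 + 0.0107i, |z|^2 = 0.0015
Iter 5: z = -1.0377 + -0.0112i, |z|^2 = 1.0770
Iter 6: z = 0.0377 + 0.0112i, |z|^2 = 0.0016
Iter 7: z = -1.0377 + -0.0112i, |z|^2 = 1.0770
Iter 8: z = 0.0377 + 0.0111i, |z|^2 = 0.0015
Iter 9: z = -1.0377 + -0.0112i, |z|^2 = 1.0770
Iter 10: z = 0.0377 + 0.0112i, |z|^2 = 0.0015
Iter 11: z = -1.0377 + -0.0112i, |z|^2 = 1.0770
Iter 12: z = 0.0377 + 0.0112i, |z|^2 = 0.0015
Iter 13: z = -1.0377 + -0.0112i, |z|^2 = 1.0770
Iter 14: z = 0.0377 + 0.0112i, |z|^2 = 0.0015
Iter 15: z = -1.0377 + -0.0112i, |z|^2 = 1.0770
Iter 16: z = 0.0377 + 0.0112i, |z|^2 = 0.0015
Iter 17: z = -1.0377 + -0.0112i, |z|^2 = 1.0770
Iter 18: z = 0.0377 + 0.0112i, |z|^2 = 0.0015
Did not escape in 19 iterations → in set

Answer: yes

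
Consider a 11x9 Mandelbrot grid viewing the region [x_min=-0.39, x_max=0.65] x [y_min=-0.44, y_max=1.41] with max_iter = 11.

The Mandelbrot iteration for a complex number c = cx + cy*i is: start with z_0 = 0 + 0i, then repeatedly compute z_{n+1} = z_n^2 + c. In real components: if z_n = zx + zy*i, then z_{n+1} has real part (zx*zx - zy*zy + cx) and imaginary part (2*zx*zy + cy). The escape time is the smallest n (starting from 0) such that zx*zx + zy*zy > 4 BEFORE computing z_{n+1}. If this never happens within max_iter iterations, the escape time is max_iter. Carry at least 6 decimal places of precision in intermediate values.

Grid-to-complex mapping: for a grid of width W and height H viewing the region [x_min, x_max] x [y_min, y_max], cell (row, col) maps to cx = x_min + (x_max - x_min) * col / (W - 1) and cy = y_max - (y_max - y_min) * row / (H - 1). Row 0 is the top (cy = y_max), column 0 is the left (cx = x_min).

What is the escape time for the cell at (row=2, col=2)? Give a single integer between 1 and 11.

Answer: 8

Derivation:
z_0 = 0 + 0i, c = -0.1820 + 0.9475i
Iter 1: z = -0.1820 + 0.9475i, |z|^2 = 0.9309
Iter 2: z = -1.0466 + 0.6026i, |z|^2 = 1.4586
Iter 3: z = 0.5503 + -0.3139i, |z|^2 = 0.4014
Iter 4: z = 0.0223 + 0.6020i, |z|^2 = 0.3629
Iter 5: z = -0.5439 + 0.9743i, |z|^2 = 1.2451
Iter 6: z = -0.8355 + -0.1124i, |z|^2 = 0.7107
Iter 7: z = 0.5034 + 1.1353i, |z|^2 = 1.5423
Iter 8: z = -1.2175 + 2.0905i, |z|^2 = 5.8525
Escaped at iteration 8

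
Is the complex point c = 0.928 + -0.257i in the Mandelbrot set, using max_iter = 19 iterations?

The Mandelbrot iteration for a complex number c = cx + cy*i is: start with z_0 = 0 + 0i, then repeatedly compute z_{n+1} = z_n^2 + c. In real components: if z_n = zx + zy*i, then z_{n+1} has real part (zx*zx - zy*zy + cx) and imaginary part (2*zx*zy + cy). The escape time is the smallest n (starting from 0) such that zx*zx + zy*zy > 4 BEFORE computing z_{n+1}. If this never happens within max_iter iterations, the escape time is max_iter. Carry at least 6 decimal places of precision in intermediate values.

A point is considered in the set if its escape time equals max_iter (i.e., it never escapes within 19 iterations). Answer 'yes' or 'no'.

Answer: no

Derivation:
z_0 = 0 + 0i, c = 0.9280 + -0.2570i
Iter 1: z = 0.9280 + -0.2570i, |z|^2 = 0.9272
Iter 2: z = 1.7231 + -0.7340i, |z|^2 = 3.5079
Iter 3: z = 3.3584 + -2.7865i, |z|^2 = 19.0440
Escaped at iteration 3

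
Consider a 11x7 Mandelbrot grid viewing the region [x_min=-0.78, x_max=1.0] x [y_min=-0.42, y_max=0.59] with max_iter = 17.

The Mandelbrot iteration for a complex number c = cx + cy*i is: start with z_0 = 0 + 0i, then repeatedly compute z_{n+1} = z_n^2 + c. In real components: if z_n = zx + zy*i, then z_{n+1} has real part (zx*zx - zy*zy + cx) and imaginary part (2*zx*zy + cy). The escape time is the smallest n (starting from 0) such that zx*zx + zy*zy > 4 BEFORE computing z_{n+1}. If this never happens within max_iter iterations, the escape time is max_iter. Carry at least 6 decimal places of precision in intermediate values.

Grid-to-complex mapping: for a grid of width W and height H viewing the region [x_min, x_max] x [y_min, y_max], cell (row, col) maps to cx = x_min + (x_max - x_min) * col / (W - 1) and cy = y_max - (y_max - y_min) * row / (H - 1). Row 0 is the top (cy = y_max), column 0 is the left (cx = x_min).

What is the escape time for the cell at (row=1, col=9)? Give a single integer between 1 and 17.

Answer: 3

Derivation:
z_0 = 0 + 0i, c = 0.8220 + 0.4217i
Iter 1: z = 0.8220 + 0.4217i, |z|^2 = 0.8535
Iter 2: z = 1.3199 + 1.1149i, |z|^2 = 2.9851
Iter 3: z = 1.3211 + 3.3647i, |z|^2 = 13.0666
Escaped at iteration 3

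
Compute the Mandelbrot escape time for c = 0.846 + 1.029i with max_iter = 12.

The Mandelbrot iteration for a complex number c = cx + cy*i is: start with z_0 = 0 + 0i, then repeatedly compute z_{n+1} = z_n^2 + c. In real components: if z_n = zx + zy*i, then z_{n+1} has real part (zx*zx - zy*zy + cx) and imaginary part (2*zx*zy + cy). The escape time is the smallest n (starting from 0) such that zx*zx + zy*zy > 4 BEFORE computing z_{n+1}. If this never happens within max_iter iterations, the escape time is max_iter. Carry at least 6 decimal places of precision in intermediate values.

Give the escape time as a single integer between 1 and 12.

z_0 = 0 + 0i, c = 0.8460 + 1.0290i
Iter 1: z = 0.8460 + 1.0290i, |z|^2 = 1.7746
Iter 2: z = 0.5029 + 2.7701i, |z|^2 = 7.9262
Escaped at iteration 2

Answer: 2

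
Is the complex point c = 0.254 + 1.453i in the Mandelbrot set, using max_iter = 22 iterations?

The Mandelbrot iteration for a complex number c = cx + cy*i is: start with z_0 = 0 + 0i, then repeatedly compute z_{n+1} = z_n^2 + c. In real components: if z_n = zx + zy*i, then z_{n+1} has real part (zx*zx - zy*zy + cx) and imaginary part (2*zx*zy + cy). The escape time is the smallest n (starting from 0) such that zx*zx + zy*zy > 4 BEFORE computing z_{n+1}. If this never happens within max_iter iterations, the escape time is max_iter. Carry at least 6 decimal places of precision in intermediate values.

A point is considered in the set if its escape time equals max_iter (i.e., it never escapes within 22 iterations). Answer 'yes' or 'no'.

Answer: no

Derivation:
z_0 = 0 + 0i, c = 0.2540 + 1.4530i
Iter 1: z = 0.2540 + 1.4530i, |z|^2 = 2.1757
Iter 2: z = -1.7927 + 2.1911i, |z|^2 = 8.0148
Escaped at iteration 2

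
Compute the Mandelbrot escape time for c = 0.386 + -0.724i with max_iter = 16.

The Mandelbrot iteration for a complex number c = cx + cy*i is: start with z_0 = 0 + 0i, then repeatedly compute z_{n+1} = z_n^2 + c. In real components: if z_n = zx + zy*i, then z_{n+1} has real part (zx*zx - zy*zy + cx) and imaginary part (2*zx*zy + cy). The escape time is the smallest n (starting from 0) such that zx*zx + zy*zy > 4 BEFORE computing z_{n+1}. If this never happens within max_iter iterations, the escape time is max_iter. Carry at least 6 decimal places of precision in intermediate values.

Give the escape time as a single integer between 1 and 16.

z_0 = 0 + 0i, c = 0.3860 + -0.7240i
Iter 1: z = 0.3860 + -0.7240i, |z|^2 = 0.6732
Iter 2: z = 0.0108 + -1.2829i, |z|^2 = 1.6460
Iter 3: z = -1.2598 + -0.7518i, |z|^2 = 2.1522
Iter 4: z = 1.4079 + 1.1701i, |z|^2 = 3.3514
Iter 5: z = 0.9990 + 2.5709i, |z|^2 = 7.6075
Escaped at iteration 5

Answer: 5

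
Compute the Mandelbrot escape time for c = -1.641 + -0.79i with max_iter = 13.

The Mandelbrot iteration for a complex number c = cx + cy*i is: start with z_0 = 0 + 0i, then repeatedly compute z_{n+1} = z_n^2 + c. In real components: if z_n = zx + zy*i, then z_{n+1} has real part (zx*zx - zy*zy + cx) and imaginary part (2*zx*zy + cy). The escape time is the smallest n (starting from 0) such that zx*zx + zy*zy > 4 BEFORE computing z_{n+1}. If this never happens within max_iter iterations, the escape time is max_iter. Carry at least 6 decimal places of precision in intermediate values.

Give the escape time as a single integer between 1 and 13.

z_0 = 0 + 0i, c = -1.6410 + -0.7900i
Iter 1: z = -1.6410 + -0.7900i, |z|^2 = 3.3170
Iter 2: z = 0.4278 + 1.8028i, |z|^2 = 3.4330
Iter 3: z = -4.7080 + 0.7524i, |z|^2 = 22.7315
Escaped at iteration 3

Answer: 3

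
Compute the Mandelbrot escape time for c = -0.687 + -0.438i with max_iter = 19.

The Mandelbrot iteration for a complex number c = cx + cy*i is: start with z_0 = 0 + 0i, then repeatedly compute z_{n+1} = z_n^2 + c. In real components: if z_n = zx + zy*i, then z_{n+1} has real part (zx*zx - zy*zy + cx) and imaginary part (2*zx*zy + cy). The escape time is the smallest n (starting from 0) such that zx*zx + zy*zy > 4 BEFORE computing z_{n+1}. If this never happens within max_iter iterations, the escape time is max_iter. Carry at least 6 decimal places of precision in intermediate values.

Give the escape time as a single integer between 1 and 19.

z_0 = 0 + 0i, c = -0.6870 + -0.4380i
Iter 1: z = -0.6870 + -0.4380i, |z|^2 = 0.6638
Iter 2: z = -0.4069 + 0.1638i, |z|^2 = 0.1924
Iter 3: z = -0.5483 + -0.5713i, |z|^2 = 0.6270
Iter 4: z = -0.7128 + 0.1885i, |z|^2 = 0.5436
Iter 5: z = -0.2145 + -0.7067i, |z|^2 = 0.5454
Iter 6: z = -1.1404 + -0.1349i, |z|^2 = 1.3187
Iter 7: z = 0.5953 + -0.1304i, |z|^2 = 0.3714
Iter 8: z = -0.3496 + -0.5933i, |z|^2 = 0.4742
Iter 9: z = -0.9167 + -0.0231i, |z|^2 = 0.8410
Iter 10: z = 0.1529 + -0.3956i, |z|^2 = 0.1798
Iter 11: z = -0.8201 + -0.5590i, |z|^2 = 0.9850
Iter 12: z = -0.3269 + 0.4788i, |z|^2 = 0.3361
Iter 13: z = -0.8094 + -0.7510i, |z|^2 = 1.2191
Iter 14: z = -0.5959 + 0.7777i, |z|^2 = 0.9600
Iter 15: z = -0.9368 + -1.3649i, |z|^2 = 2.7405
Iter 16: z = -1.6724 + 2.1192i, |z|^2 = 7.2878
Escaped at iteration 16

Answer: 16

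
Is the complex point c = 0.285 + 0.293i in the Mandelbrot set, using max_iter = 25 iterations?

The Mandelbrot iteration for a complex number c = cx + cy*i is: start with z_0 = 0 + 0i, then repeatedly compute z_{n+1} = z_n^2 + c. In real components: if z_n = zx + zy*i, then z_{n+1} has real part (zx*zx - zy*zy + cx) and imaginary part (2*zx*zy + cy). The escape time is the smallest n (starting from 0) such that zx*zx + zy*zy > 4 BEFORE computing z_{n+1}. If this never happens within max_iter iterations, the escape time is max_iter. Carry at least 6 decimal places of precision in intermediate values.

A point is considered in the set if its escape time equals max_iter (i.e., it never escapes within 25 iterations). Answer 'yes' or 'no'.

Answer: yes

Derivation:
z_0 = 0 + 0i, c = 0.2850 + 0.2930i
Iter 1: z = 0.2850 + 0.2930i, |z|^2 = 0.1671
Iter 2: z = 0.2804 + 0.4600i, |z|^2 = 0.2902
Iter 3: z = 0.1520 + 0.5510i, |z|^2 = 0.3267
Iter 4: z = 0.0046 + 0.4605i, |z|^2 = 0.2121
Iter 5: z = 0.0730 + 0.2972i, |z|^2 = 0.0937
Iter 6: z = 0.2020 + 0.3364i, |z|^2 = 0.1539
Iter 7: z = 0.2127 + 0.4289i, |z|^2 = 0.2292
Iter 8: z = 0.1463 + 0.4754i, |z|^2 = 0.2474
Iter 9: z = 0.0804 + 0.4321i, |z|^2 = 0.1932
Iter 10: z = 0.1048 + 0.3625i, |z|^2 = 0.1424
Iter 11: z = 0.1646 + 0.3689i, |z|^2 = 0.1632
Iter 12: z = 0.1760 + 0.4145i, |z|^2 = 0.2027
Iter 13: z = 0.1442 + 0.4389i, |z|^2 = 0.2134
Iter 14: z = 0.1132 + 0.4196i, |z|^2 = 0.1888
Iter 15: z = 0.1218 + 0.3880i, |z|^2 = 0.1654
Iter 16: z = 0.1493 + 0.3875i, |z|^2 = 0.1724
Iter 17: z = 0.1571 + 0.4087i, |z|^2 = 0.1917
Iter 18: z = 0.1426 + 0.4214i, |z|^2 = 0.1980
Iter 19: z = 0.1277 + 0.4132i, |z|^2 = 0.1871
Iter 20: z = 0.1305 + 0.3986i, |z|^2 = 0.1759
Iter 21: z = 0.1432 + 0.3971i, |z|^2 = 0.1782
Iter 22: z = 0.1478 + 0.4067i, |z|^2 = 0.1873
Iter 23: z = 0.1414 + 0.4133i, |z|^2 = 0.1908
Iter 24: z = 0.1342 + 0.4099i, |z|^2 = 0.1860
Did not escape in 25 iterations → in set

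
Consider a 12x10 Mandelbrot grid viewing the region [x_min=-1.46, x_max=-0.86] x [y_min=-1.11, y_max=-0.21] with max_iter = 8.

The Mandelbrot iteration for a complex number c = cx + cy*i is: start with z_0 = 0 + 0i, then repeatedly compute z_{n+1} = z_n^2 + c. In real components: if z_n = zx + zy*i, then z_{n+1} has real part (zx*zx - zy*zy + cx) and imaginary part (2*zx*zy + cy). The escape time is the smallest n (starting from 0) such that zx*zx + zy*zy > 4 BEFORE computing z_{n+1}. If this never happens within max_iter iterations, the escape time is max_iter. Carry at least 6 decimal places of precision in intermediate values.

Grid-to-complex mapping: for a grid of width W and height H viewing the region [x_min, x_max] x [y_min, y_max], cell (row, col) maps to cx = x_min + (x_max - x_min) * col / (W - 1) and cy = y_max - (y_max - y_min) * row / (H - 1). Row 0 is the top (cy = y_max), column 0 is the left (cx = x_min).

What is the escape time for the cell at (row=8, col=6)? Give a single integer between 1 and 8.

Answer: 3

Derivation:
z_0 = 0 + 0i, c = -1.1327 + -1.0100i
Iter 1: z = -1.1327 + -1.0100i, |z|^2 = 2.3032
Iter 2: z = -0.8698 + 1.2781i, |z|^2 = 2.3900
Iter 3: z = -2.0098 + -3.2333i, |z|^2 = 14.4935
Escaped at iteration 3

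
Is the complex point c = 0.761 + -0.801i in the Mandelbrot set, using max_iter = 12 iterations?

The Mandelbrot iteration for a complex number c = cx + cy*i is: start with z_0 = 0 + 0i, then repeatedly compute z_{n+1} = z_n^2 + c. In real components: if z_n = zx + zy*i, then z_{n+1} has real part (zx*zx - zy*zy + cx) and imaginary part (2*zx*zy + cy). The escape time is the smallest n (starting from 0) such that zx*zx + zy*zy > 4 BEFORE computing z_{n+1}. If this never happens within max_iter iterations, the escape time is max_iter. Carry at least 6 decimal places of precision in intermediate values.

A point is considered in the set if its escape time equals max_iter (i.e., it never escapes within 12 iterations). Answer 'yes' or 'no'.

z_0 = 0 + 0i, c = 0.7610 + -0.8010i
Iter 1: z = 0.7610 + -0.8010i, |z|^2 = 1.2207
Iter 2: z = 0.6985 + -2.0201i, |z|^2 = 4.5688
Escaped at iteration 2

Answer: no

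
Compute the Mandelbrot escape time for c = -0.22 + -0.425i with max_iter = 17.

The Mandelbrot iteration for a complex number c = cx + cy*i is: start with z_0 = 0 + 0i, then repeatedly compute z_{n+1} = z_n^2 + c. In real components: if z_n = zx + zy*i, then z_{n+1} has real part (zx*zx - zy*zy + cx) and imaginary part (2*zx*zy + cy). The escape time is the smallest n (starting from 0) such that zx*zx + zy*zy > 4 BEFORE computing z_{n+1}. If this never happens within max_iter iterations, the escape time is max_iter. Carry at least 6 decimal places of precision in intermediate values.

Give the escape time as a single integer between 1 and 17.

Answer: 17

Derivation:
z_0 = 0 + 0i, c = -0.2200 + -0.4250i
Iter 1: z = -0.2200 + -0.4250i, |z|^2 = 0.2290
Iter 2: z = -0.3522 + -0.2380i, |z|^2 = 0.1807
Iter 3: z = -0.1526 + -0.2573i, |z|^2 = 0.0895
Iter 4: z = -0.2629 + -0.3465i, |z|^2 = 0.1892
Iter 5: z = -0.2709 + -0.2428i, |z|^2 = 0.1323
Iter 6: z = -0.2056 + -0.2935i, |z|^2 = 0.1284
Iter 7: z = -0.2639 + -0.3044i, |z|^2 = 0.1623
Iter 8: z = -0.2430 + -0.2644i, |z|^2 = 0.1290
Iter 9: z = -0.2308 + -0.2965i, |z|^2 = 0.1412
Iter 10: z = -0.2546 + -0.2881i, |z|^2 = 0.1478
Iter 11: z = -0.2382 + -0.2783i, |z|^2 = 0.1342
Iter 12: z = -0.2407 + -0.2924i, |z|^2 = 0.1435
Iter 13: z = -0.2476 + -0.2842i, |z|^2 = 0.1421
Iter 14: z = -0.2395 + -0.2843i, |z|^2 = 0.1382
Iter 15: z = -0.2435 + -0.2888i, |z|^2 = 0.1427
Iter 16: z = -0.2442 + -0.2844i, |z|^2 = 0.1405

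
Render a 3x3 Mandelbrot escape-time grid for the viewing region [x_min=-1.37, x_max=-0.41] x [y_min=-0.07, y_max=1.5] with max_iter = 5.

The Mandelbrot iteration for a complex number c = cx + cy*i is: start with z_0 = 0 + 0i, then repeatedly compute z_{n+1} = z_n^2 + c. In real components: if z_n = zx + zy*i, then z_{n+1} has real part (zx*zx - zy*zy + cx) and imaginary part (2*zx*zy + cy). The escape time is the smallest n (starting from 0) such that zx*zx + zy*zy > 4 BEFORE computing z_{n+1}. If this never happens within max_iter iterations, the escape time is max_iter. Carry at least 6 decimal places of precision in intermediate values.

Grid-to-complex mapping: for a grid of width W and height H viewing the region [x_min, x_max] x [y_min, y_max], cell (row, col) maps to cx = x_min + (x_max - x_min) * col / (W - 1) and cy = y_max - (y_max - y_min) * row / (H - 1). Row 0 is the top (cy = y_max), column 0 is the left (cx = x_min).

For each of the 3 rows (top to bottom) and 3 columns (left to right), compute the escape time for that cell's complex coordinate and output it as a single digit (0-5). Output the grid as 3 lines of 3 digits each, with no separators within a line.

(row=0, col=0): c = -1.3700 + 1.5000i → escape time 1
(row=0, col=1): c = -0.8900 + 1.5000i → escape time 2
(row=0, col=2): c = -0.4100 + 1.5000i → escape time 2
(row=1, col=0): c = -1.3700 + 0.7150i → escape time 3
(row=1, col=1): c = -0.8900 + 0.7150i → escape time 4
(row=1, col=2): c = -0.4100 + 0.7150i → escape time 5
(row=2, col=0): c = -1.3700 + -0.0700i → escape time 5
(row=2, col=1): c = -0.8900 + -0.0700i → escape time 5
(row=2, col=2): c = -0.4100 + -0.0700i → escape time 5

Answer: 122
345
555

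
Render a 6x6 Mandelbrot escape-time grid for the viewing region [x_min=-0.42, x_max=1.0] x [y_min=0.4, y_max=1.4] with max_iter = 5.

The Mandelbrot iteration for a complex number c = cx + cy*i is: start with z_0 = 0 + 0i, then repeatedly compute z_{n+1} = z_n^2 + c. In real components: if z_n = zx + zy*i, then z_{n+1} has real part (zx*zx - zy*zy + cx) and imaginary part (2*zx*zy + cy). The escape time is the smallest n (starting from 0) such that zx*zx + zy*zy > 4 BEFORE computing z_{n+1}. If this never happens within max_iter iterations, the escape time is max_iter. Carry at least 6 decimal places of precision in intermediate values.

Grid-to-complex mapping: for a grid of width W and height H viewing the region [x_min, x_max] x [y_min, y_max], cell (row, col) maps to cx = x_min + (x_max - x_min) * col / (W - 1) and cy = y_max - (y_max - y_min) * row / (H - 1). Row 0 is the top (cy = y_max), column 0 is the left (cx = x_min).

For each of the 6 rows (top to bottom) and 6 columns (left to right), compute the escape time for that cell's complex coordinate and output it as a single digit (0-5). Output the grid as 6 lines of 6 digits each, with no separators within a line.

(row=0, col=0): c = -0.4200 + 1.4000i → escape time 2
(row=0, col=1): c = -0.1360 + 1.4000i → escape time 2
(row=0, col=2): c = 0.1480 + 1.4000i → escape time 2
(row=0, col=3): c = 0.4320 + 1.4000i → escape time 2
(row=0, col=4): c = 0.7160 + 1.4000i → escape time 2
(row=0, col=5): c = 1.0000 + 1.4000i → escape time 2
(row=1, col=0): c = -0.4200 + 1.2000i → escape time 3
(row=1, col=1): c = -0.1360 + 1.2000i → escape time 3
(row=1, col=2): c = 0.1480 + 1.2000i → escape time 2
(row=1, col=3): c = 0.4320 + 1.2000i → escape time 2
(row=1, col=4): c = 0.7160 + 1.2000i → escape time 2
(row=1, col=5): c = 1.0000 + 1.2000i → escape time 2
(row=2, col=0): c = -0.4200 + 1.0000i → escape time 4
(row=2, col=1): c = -0.1360 + 1.0000i → escape time 5
(row=2, col=2): c = 0.1480 + 1.0000i → escape time 4
(row=2, col=3): c = 0.4320 + 1.0000i → escape time 3
(row=2, col=4): c = 0.7160 + 1.0000i → escape time 2
(row=2, col=5): c = 1.0000 + 1.0000i → escape time 2
(row=3, col=0): c = -0.4200 + 0.8000i → escape time 5
(row=3, col=1): c = -0.1360 + 0.8000i → escape time 5
(row=3, col=2): c = 0.1480 + 0.8000i → escape time 5
(row=3, col=3): c = 0.4320 + 0.8000i → escape time 4
(row=3, col=4): c = 0.7160 + 0.8000i → escape time 2
(row=3, col=5): c = 1.0000 + 0.8000i → escape time 2
(row=4, col=0): c = -0.4200 + 0.6000i → escape time 5
(row=4, col=1): c = -0.1360 + 0.6000i → escape time 5
(row=4, col=2): c = 0.1480 + 0.6000i → escape time 5
(row=4, col=3): c = 0.4320 + 0.6000i → escape time 5
(row=4, col=4): c = 0.7160 + 0.6000i → escape time 3
(row=4, col=5): c = 1.0000 + 0.6000i → escape time 2
(row=5, col=0): c = -0.4200 + 0.4000i → escape time 5
(row=5, col=1): c = -0.1360 + 0.4000i → escape time 5
(row=5, col=2): c = 0.1480 + 0.4000i → escape time 5
(row=5, col=3): c = 0.4320 + 0.4000i → escape time 5
(row=5, col=4): c = 0.7160 + 0.4000i → escape time 3
(row=5, col=5): c = 1.0000 + 0.4000i → escape time 2

Answer: 222222
332222
454322
555422
555532
555532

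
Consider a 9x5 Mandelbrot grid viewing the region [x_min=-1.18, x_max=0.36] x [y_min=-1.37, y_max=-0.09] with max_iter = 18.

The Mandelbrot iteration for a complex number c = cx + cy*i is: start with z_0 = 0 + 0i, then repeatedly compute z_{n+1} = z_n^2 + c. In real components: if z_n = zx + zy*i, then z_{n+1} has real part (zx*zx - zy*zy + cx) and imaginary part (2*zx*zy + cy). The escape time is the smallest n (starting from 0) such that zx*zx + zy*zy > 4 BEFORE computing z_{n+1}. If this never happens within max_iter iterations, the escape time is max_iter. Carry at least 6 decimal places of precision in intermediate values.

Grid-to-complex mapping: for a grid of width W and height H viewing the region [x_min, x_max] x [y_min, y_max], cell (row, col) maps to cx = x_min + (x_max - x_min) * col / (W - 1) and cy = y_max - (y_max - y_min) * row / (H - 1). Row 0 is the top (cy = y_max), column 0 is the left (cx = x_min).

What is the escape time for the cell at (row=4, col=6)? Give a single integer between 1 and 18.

Answer: 2

Derivation:
z_0 = 0 + 0i, c = -0.0250 + -1.3700i
Iter 1: z = -0.0250 + -1.3700i, |z|^2 = 1.8775
Iter 2: z = -1.9013 + -1.3015i, |z|^2 = 5.3087
Escaped at iteration 2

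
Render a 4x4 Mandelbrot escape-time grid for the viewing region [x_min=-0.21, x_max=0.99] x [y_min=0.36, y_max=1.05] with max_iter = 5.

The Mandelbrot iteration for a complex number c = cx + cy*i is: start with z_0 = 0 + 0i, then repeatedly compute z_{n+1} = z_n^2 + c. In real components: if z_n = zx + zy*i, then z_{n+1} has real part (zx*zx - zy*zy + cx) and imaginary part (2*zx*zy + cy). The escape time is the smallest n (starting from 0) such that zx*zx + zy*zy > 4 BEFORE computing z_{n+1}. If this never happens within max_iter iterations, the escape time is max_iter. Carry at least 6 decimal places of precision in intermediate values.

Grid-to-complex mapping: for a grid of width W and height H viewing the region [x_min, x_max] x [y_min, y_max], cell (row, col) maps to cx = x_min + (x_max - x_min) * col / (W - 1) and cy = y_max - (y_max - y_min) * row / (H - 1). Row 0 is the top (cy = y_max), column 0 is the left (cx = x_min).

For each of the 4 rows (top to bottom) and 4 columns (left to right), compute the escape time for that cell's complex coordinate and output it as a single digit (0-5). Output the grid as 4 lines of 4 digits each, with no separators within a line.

(row=0, col=0): c = -0.2100 + 1.0500i → escape time 5
(row=0, col=1): c = 0.1900 + 1.0500i → escape time 4
(row=0, col=2): c = 0.5900 + 1.0500i → escape time 2
(row=0, col=3): c = 0.9900 + 1.0500i → escape time 2
(row=1, col=0): c = -0.2100 + 0.8200i → escape time 5
(row=1, col=1): c = 0.1900 + 0.8200i → escape time 5
(row=1, col=2): c = 0.5900 + 0.8200i → escape time 3
(row=1, col=3): c = 0.9900 + 0.8200i → escape time 2
(row=2, col=0): c = -0.2100 + 0.5900i → escape time 5
(row=2, col=1): c = 0.1900 + 0.5900i → escape time 5
(row=2, col=2): c = 0.5900 + 0.5900i → escape time 3
(row=2, col=3): c = 0.9900 + 0.5900i → escape time 2
(row=3, col=0): c = -0.2100 + 0.3600i → escape time 5
(row=3, col=1): c = 0.1900 + 0.3600i → escape time 5
(row=3, col=2): c = 0.5900 + 0.3600i → escape time 4
(row=3, col=3): c = 0.9900 + 0.3600i → escape time 2

Answer: 5422
5532
5532
5542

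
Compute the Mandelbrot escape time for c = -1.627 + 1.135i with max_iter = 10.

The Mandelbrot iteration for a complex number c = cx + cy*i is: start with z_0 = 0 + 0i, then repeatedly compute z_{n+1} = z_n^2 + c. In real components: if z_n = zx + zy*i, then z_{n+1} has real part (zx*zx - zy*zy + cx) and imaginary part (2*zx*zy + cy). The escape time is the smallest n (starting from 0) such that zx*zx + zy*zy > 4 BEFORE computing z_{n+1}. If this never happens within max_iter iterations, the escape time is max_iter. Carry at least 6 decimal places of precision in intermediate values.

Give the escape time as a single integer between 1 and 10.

Answer: 2

Derivation:
z_0 = 0 + 0i, c = -1.6270 + 1.1350i
Iter 1: z = -1.6270 + 1.1350i, |z|^2 = 3.9354
Iter 2: z = -0.2681 + -2.5583i, |z|^2 = 6.6167
Escaped at iteration 2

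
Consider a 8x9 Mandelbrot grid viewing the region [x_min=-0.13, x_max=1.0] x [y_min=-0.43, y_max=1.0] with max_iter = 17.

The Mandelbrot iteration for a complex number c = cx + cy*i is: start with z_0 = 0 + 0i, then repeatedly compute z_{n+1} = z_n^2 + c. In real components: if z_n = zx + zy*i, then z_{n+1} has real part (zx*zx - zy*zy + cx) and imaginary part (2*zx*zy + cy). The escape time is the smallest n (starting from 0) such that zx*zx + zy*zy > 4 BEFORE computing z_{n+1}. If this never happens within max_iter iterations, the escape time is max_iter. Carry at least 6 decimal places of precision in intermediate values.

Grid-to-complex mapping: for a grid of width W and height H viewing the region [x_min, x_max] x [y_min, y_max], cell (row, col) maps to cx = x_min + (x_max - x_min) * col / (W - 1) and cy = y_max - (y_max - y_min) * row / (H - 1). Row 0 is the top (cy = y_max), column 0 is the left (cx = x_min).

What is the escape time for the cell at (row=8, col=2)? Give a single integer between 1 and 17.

Answer: 17

Derivation:
z_0 = 0 + 0i, c = 0.1929 + -0.4300i
Iter 1: z = 0.1929 + -0.4300i, |z|^2 = 0.2221
Iter 2: z = 0.0452 + -0.5959i, |z|^2 = 0.3571
Iter 3: z = -0.1601 + -0.4838i, |z|^2 = 0.2597
Iter 4: z = -0.0156 + -0.2750i, |z|^2 = 0.0759
Iter 5: z = 0.1175 + -0.4214i, |z|^2 = 0.1914
Iter 6: z = 0.0290 + -0.5290i, |z|^2 = 0.2807
Iter 7: z = -0.0861 + -0.4607i, |z|^2 = 0.2197
Iter 8: z = -0.0120 + -0.3506i, |z|^2 = 0.1231
Iter 9: z = 0.0701 + -0.4216i, |z|^2 = 0.1826
Iter 10: z = 0.0200 + -0.4891i, |z|^2 = 0.2396
Iter 11: z = -0.0459 + -0.4496i, |z|^2 = 0.2042
Iter 12: z = -0.0072 + -0.3887i, |z|^2 = 0.1511
Iter 13: z = 0.0418 + -0.4244i, |z|^2 = 0.1819
Iter 14: z = 0.0145 + -0.4655i, |z|^2 = 0.2169
Iter 15: z = -0.0236 + -0.4435i, |z|^2 = 0.1972
Iter 16: z = -0.0032 + -0.4090i, |z|^2 = 0.1673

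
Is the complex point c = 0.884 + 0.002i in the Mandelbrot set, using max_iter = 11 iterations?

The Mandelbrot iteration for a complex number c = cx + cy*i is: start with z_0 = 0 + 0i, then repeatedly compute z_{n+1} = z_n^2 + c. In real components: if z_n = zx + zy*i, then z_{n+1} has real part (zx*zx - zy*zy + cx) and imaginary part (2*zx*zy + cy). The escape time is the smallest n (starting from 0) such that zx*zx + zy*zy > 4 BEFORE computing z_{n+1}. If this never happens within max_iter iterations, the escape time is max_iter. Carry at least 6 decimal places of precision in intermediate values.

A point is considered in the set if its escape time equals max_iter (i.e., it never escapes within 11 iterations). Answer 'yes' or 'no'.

z_0 = 0 + 0i, c = 0.8840 + 0.0020i
Iter 1: z = 0.8840 + 0.0020i, |z|^2 = 0.7815
Iter 2: z = 1.6655 + 0.0055i, |z|^2 = 2.7738
Iter 3: z = 3.6577 + 0.0204i, |z|^2 = 13.3792
Escaped at iteration 3

Answer: no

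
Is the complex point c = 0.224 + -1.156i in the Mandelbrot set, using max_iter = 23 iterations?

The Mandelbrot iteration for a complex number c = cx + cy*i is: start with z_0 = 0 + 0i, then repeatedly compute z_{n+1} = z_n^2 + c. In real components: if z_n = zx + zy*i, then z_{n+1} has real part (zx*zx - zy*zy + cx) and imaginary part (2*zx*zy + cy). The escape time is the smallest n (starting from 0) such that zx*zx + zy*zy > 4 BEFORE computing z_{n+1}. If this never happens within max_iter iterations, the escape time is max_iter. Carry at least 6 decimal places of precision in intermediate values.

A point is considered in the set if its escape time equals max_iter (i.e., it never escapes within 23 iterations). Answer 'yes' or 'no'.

Answer: no

Derivation:
z_0 = 0 + 0i, c = 0.2240 + -1.1560i
Iter 1: z = 0.2240 + -1.1560i, |z|^2 = 1.3865
Iter 2: z = -1.0622 + -1.6739i, |z|^2 = 3.9301
Iter 3: z = -1.4497 + 2.3999i, |z|^2 = 7.8611
Escaped at iteration 3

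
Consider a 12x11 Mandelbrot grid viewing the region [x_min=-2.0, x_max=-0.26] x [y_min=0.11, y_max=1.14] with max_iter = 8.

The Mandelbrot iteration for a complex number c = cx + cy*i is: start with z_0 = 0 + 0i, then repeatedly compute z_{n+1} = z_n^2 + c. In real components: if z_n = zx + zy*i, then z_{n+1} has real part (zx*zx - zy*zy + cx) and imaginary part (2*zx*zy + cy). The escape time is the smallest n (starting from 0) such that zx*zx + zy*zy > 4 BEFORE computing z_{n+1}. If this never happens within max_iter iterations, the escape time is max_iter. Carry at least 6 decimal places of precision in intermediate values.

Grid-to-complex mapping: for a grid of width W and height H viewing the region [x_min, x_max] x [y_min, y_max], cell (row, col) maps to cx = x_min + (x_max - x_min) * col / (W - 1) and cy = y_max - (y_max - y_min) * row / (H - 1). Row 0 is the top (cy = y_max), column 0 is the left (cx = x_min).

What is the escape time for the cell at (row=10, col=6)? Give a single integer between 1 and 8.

Answer: 8

Derivation:
z_0 = 0 + 0i, c = -1.0509 + 0.1100i
Iter 1: z = -1.0509 + 0.1100i, |z|^2 = 1.1165
Iter 2: z = 0.0414 + -0.1212i, |z|^2 = 0.0164
Iter 3: z = -1.0639 + 0.1000i, |z|^2 = 1.1418
Iter 4: z = 0.0709 + -0.1027i, |z|^2 = 0.0156
Iter 5: z = -1.0564 + 0.0954i, |z|^2 = 1.1251
Iter 6: z = 0.0560 + -0.0916i, |z|^2 = 0.0115
Iter 7: z = -1.0562 + 0.0997i, |z|^2 = 1.1254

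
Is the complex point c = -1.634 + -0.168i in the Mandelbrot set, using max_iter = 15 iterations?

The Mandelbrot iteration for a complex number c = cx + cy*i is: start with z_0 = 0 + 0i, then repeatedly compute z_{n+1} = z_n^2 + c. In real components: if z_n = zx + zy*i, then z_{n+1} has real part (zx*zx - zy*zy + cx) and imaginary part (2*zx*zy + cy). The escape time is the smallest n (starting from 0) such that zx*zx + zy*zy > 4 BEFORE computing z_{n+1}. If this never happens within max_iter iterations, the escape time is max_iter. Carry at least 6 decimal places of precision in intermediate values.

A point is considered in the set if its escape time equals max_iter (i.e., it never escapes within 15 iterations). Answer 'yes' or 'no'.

Answer: no

Derivation:
z_0 = 0 + 0i, c = -1.6340 + -0.1680i
Iter 1: z = -1.6340 + -0.1680i, |z|^2 = 2.6982
Iter 2: z = 1.0077 + 0.3810i, |z|^2 = 1.1607
Iter 3: z = -0.7637 + 0.5999i, |z|^2 = 0.9431
Iter 4: z = -1.4108 + -1.0843i, |z|^2 = 3.1659
Iter 5: z = -0.8195 + 2.8914i, |z|^2 = 9.0315
Escaped at iteration 5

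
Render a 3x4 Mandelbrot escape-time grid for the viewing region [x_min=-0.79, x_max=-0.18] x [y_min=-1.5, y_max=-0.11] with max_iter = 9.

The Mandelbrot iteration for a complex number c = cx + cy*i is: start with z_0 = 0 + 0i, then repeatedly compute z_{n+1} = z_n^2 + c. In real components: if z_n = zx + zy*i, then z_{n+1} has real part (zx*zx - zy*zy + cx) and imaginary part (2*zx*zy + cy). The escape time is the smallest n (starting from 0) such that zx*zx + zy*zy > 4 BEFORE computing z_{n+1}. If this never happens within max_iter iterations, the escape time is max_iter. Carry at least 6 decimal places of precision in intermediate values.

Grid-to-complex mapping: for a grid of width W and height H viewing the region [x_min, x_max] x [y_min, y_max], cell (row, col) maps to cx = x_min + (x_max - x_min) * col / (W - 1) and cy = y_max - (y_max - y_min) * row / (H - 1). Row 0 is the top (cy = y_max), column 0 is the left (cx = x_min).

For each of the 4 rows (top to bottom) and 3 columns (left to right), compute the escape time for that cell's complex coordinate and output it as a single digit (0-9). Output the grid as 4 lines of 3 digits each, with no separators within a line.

(row=0, col=0): c = -0.7900 + -0.1100i → escape time 9
(row=0, col=1): c = -0.4850 + -0.1100i → escape time 9
(row=0, col=2): c = -0.1800 + -0.1100i → escape time 9
(row=1, col=0): c = -0.7900 + -0.5733i → escape time 5
(row=1, col=1): c = -0.4850 + -0.5733i → escape time 9
(row=1, col=2): c = -0.1800 + -0.5733i → escape time 9
(row=2, col=0): c = -0.7900 + -1.0367i → escape time 3
(row=2, col=1): c = -0.4850 + -1.0367i → escape time 4
(row=2, col=2): c = -0.1800 + -1.0367i → escape time 9
(row=3, col=0): c = -0.7900 + -1.5000i → escape time 2
(row=3, col=1): c = -0.4850 + -1.5000i → escape time 2
(row=3, col=2): c = -0.1800 + -1.5000i → escape time 2

Answer: 999
599
349
222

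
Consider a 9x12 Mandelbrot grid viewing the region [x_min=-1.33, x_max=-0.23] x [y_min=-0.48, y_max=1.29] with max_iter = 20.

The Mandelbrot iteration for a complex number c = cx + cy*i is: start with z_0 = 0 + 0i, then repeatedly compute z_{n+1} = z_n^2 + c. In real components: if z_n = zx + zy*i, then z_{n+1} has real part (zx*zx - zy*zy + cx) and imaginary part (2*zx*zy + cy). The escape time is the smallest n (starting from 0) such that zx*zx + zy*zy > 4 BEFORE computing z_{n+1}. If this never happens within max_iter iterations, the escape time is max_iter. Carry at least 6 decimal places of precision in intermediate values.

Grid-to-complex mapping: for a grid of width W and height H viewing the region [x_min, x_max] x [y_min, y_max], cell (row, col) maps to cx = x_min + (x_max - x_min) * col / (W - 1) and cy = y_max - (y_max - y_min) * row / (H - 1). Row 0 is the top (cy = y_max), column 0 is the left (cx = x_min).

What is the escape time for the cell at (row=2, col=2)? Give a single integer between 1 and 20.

z_0 = 0 + 0i, c = -1.0550 + 0.9682i
Iter 1: z = -1.0550 + 0.9682i, |z|^2 = 2.0504
Iter 2: z = -0.8794 + -1.0747i, |z|^2 = 1.9282
Iter 3: z = -1.4367 + 2.8582i, |z|^2 = 10.2335
Escaped at iteration 3

Answer: 3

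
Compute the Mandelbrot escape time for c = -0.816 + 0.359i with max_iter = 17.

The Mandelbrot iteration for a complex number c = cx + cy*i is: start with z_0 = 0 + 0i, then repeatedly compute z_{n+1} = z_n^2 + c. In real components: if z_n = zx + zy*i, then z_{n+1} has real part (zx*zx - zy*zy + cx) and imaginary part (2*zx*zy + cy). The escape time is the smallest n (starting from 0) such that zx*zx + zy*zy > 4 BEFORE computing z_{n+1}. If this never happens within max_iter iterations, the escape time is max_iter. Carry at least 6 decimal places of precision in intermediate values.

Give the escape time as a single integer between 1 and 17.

z_0 = 0 + 0i, c = -0.8160 + 0.3590i
Iter 1: z = -0.8160 + 0.3590i, |z|^2 = 0.7947
Iter 2: z = -0.2790 + -0.2269i, |z|^2 = 0.1293
Iter 3: z = -0.7896 + 0.4856i, |z|^2 = 0.8593
Iter 4: z = -0.4283 + -0.4079i, |z|^2 = 0.3498
Iter 5: z = -0.7989 + 0.7084i, |z|^2 = 1.1402
Iter 6: z = -0.6796 + -0.7730i, |z|^2 = 1.0593
Iter 7: z = -0.9517 + 1.4096i, |z|^2 = 2.8926
Iter 8: z = -1.8973 + -2.3239i, |z|^2 = 9.0000
Escaped at iteration 8

Answer: 8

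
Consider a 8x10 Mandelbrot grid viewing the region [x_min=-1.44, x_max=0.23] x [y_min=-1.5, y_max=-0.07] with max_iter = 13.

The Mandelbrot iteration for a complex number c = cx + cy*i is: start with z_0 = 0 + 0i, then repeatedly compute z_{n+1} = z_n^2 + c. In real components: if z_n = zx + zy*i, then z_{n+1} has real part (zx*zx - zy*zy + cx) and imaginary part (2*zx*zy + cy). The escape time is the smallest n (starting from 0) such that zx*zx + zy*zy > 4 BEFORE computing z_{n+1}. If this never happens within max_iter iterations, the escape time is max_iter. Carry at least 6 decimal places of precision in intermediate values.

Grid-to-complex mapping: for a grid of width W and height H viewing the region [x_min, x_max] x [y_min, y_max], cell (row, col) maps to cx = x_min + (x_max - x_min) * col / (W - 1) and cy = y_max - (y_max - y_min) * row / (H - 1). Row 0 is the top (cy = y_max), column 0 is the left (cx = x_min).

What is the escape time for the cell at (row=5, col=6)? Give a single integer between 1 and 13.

Answer: 10

Derivation:
z_0 = 0 + 0i, c = -0.0086 + -0.8644i
Iter 1: z = -0.0086 + -0.8644i, |z|^2 = 0.7473
Iter 2: z = -0.7558 + -0.8496i, |z|^2 = 1.2930
Iter 3: z = -0.1593 + 0.4198i, |z|^2 = 0.2016
Iter 4: z = -0.1594 + -0.9982i, |z|^2 = 1.0217
Iter 5: z = -0.9795 + -0.5462i, |z|^2 = 1.2577
Iter 6: z = 0.6525 + 0.2055i, |z|^2 = 0.4679
Iter 7: z = 0.3749 + -0.5963i, |z|^2 = 0.4961
Iter 8: z = -0.2236 + -1.3116i, |z|^2 = 1.7702
Iter 9: z = -1.6788 + -0.2779i, |z|^2 = 2.8957
Iter 10: z = 2.7326 + 0.0688i, |z|^2 = 7.4720
Escaped at iteration 10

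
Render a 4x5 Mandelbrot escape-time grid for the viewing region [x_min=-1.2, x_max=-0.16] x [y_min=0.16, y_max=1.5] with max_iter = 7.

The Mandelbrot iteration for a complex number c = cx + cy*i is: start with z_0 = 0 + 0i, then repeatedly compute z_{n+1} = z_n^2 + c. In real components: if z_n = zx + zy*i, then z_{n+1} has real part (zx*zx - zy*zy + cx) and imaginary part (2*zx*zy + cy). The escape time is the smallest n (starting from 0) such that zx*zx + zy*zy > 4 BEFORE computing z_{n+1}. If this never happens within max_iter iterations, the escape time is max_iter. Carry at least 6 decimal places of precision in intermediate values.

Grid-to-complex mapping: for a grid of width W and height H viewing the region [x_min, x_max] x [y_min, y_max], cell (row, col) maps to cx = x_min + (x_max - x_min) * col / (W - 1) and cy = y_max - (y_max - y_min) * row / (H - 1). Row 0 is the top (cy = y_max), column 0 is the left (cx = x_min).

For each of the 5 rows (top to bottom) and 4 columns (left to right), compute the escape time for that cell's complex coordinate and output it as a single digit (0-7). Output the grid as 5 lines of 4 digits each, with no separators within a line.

Answer: 2222
3334
3457
5677
7777

Derivation:
(row=0, col=0): c = -1.2000 + 1.5000i → escape time 2
(row=0, col=1): c = -0.8533 + 1.5000i → escape time 2
(row=0, col=2): c = -0.5067 + 1.5000i → escape time 2
(row=0, col=3): c = -0.1600 + 1.5000i → escape time 2
(row=1, col=0): c = -1.2000 + 1.1650i → escape time 3
(row=1, col=1): c = -0.8533 + 1.1650i → escape time 3
(row=1, col=2): c = -0.5067 + 1.1650i → escape time 3
(row=1, col=3): c = -0.1600 + 1.1650i → escape time 4
(row=2, col=0): c = -1.2000 + 0.8300i → escape time 3
(row=2, col=1): c = -0.8533 + 0.8300i → escape time 4
(row=2, col=2): c = -0.5067 + 0.8300i → escape time 5
(row=2, col=3): c = -0.1600 + 0.8300i → escape time 7
(row=3, col=0): c = -1.2000 + 0.4950i → escape time 5
(row=3, col=1): c = -0.8533 + 0.4950i → escape time 6
(row=3, col=2): c = -0.5067 + 0.4950i → escape time 7
(row=3, col=3): c = -0.1600 + 0.4950i → escape time 7
(row=4, col=0): c = -1.2000 + 0.1600i → escape time 7
(row=4, col=1): c = -0.8533 + 0.1600i → escape time 7
(row=4, col=2): c = -0.5067 + 0.1600i → escape time 7
(row=4, col=3): c = -0.1600 + 0.1600i → escape time 7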